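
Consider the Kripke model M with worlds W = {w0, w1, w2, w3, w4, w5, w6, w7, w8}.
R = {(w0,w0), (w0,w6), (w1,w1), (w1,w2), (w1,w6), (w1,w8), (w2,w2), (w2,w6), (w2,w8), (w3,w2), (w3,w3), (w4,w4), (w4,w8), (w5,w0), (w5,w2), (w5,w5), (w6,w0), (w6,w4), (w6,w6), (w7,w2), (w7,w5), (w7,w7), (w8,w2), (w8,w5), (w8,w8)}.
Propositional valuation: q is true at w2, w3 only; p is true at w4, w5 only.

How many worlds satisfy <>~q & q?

1

Recall that <>ψ holds at a world iff ψ holds at some accessible world.
Let φ = <>~q & q. Evaluate φ at each world:
  w0 (successors {w0, w6}): φ is false.
  w1 (successors {w1, w2, w6, w8}): φ is false.
  w2 (successors {w2, w6, w8}): φ is true.
  w3 (successors {w2, w3}): φ is false.
  w4 (successors {w4, w8}): φ is false.
  w5 (successors {w0, w2, w5}): φ is false.
  w6 (successors {w0, w4, w6}): φ is false.
  w7 (successors {w2, w5, w7}): φ is false.
  w8 (successors {w2, w5, w8}): φ is false.
For instance, at w5:
  At w5: <>~q is true, q is false, so <>~q & q is false.
    At w5: <>~q requires ~q at some successor in {w0, w2, w5}.
      ~q holds at w0, so <>~q is true at w5.
Satisfying worlds: {w2}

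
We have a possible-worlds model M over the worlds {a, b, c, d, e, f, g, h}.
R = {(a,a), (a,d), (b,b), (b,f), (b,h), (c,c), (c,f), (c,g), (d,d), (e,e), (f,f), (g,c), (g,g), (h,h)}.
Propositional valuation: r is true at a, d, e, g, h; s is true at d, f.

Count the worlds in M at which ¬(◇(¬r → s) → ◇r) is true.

1

Let φ = ¬(◇(¬r → s) → ◇r). Evaluate φ at each world:
  a (successors {a, d}): φ is false.
  b (successors {b, f, h}): φ is false.
  c (successors {c, f, g}): φ is false.
  d (successors {d}): φ is false.
  e (successors {e}): φ is false.
  f (successors {f}): φ is true.
  g (successors {c, g}): φ is false.
  h (successors {h}): φ is false.
For instance, at f:
  At f: ◇(¬r → s) → ◇r is false, so ¬(◇(¬r → s) → ◇r) is true.
    At f: ◇(¬r → s) is true, ◇r is false, so ◇(¬r → s) → ◇r is false.
      At f: ◇(¬r → s) requires ¬r → s at some successor in {f}.
        ¬r → s holds at f, so ◇(¬r → s) is true at f.
      At f: ◇r requires r at some successor in {f}.
        At f: r is false.
      So ◇r is false at f.
Satisfying worlds: {f}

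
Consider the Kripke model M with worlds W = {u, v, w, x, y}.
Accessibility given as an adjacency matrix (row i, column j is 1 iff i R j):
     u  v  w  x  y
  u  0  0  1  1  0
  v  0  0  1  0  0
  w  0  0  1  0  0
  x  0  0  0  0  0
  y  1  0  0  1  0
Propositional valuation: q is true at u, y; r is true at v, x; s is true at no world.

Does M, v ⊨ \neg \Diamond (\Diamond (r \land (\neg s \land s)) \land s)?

Yes

At v: \Diamond (\Diamond (r \land (\neg s \land s)) \land s) is false, so \neg \Diamond (\Diamond (r \land (\neg s \land s)) \land s) is true.
  At v: \Diamond (\Diamond (r \land (\neg s \land s)) \land s) requires \Diamond (r \land (\neg s \land s)) \land s at some successor in {w}.
    At w: \Diamond (r \land (\neg s \land s)) \land s is false.
  So \Diamond (\Diamond (r \land (\neg s \land s)) \land s) is false at v.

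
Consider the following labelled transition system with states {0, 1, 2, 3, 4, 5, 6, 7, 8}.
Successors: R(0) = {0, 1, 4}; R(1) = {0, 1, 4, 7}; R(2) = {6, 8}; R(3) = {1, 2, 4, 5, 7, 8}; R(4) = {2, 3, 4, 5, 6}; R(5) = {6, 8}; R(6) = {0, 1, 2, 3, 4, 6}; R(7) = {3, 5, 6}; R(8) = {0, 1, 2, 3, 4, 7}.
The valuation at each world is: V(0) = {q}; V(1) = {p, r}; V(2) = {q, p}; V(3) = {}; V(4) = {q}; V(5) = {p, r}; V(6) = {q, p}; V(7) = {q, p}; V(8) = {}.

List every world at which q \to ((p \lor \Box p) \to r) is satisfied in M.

0, 1, 3, 4, 5, 8

Recall that \Box ψ holds at a world iff ψ holds at every accessible world, and \Diamond ψ holds iff ψ holds at some accessible world.
Let φ = q \to ((p \lor \Box p) \to r). Evaluate φ at each world:
  0 (successors {0, 1, 4}): φ is true.
  1 (successors {0, 1, 4, 7}): φ is true.
  2 (successors {6, 8}): φ is false.
  3 (successors {1, 2, 4, 5, 7, 8}): φ is true.
  4 (successors {2, 3, 4, 5, 6}): φ is true.
  5 (successors {6, 8}): φ is true.
  6 (successors {0, 1, 2, 3, 4, 6}): φ is false.
  7 (successors {3, 5, 6}): φ is false.
  8 (successors {0, 1, 2, 3, 4, 7}): φ is true.
For instance, at 4:
  At 4: q is true, (p \lor \Box p) \to r is true, so q \to ((p \lor \Box p) \to r) is true.
    At 4: p \lor \Box p is false, r is false, so (p \lor \Box p) \to r is true.
      At 4: p is false, \Box p is false, so p \lor \Box p is false.
Satisfying worlds: {0, 1, 3, 4, 5, 8}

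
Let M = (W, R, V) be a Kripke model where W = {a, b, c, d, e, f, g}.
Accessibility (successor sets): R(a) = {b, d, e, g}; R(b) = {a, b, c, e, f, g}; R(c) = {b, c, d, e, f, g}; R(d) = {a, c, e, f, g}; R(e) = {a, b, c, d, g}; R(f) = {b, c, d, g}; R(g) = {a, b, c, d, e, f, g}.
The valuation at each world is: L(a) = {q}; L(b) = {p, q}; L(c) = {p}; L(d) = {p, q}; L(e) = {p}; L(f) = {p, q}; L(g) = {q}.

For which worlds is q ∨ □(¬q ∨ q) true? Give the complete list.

Let φ = q ∨ □(¬q ∨ q). Evaluate φ at each world:
  a (successors {b, d, e, g}): φ is true.
  b (successors {a, b, c, e, f, g}): φ is true.
  c (successors {b, c, d, e, f, g}): φ is true.
  d (successors {a, c, e, f, g}): φ is true.
  e (successors {a, b, c, d, g}): φ is true.
  f (successors {b, c, d, g}): φ is true.
  g (successors {a, b, c, d, e, f, g}): φ is true.
For instance, at f:
  At f: q is true, □(¬q ∨ q) is true, so q ∨ □(¬q ∨ q) is true.
    At f: □(¬q ∨ q) requires ¬q ∨ q at every successor {b, c, d, g}.
      At b: ¬q ∨ q is true.
      At c: ¬q ∨ q is true.
      At d: ¬q ∨ q is true.
      At g: ¬q ∨ q is true.
    So □(¬q ∨ q) is true at f.
Satisfying worlds: {a, b, c, d, e, f, g}

a, b, c, d, e, f, g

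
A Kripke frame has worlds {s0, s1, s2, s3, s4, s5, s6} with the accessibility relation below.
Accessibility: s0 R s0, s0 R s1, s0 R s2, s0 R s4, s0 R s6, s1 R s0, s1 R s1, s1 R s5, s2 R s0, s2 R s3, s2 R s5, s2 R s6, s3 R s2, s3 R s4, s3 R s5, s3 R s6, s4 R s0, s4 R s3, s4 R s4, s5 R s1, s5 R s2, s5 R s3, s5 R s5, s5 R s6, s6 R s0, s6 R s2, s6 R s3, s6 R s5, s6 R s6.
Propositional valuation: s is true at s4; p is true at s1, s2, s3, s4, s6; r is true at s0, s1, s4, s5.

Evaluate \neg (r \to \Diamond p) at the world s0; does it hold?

No

At s0: r \to \Diamond p is true, so \neg (r \to \Diamond p) is false.
  At s0: r is true, \Diamond p is true, so r \to \Diamond p is true.
    At s0: \Diamond p requires p at some successor in {s0, s1, s2, s4, s6}.
      p holds at s1, so \Diamond p is true at s0.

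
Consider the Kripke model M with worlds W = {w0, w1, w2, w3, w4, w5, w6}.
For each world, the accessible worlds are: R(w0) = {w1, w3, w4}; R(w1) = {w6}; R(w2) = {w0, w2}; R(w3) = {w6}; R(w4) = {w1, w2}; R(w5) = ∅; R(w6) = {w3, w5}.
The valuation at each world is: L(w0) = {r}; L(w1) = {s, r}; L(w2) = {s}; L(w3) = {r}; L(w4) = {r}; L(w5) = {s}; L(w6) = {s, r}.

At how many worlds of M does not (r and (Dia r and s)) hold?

Recall that Dia ψ holds at a world iff ψ holds at some accessible world.
Let φ = not (r and (Dia r and s)). Evaluate φ at each world:
  w0 (successors {w1, w3, w4}): φ is true.
  w1 (successors {w6}): φ is false.
  w2 (successors {w0, w2}): φ is true.
  w3 (successors {w6}): φ is true.
  w4 (successors {w1, w2}): φ is true.
  w5 (successors ∅): φ is true.
  w6 (successors {w3, w5}): φ is false.
For instance, at w1:
  At w1: r and (Dia r and s) is true, so not (r and (Dia r and s)) is false.
    At w1: r is true, Dia r and s is true, so r and (Dia r and s) is true.
      At w1: Dia r is true, s is true, so Dia r and s is true.
Satisfying worlds: {w0, w2, w3, w4, w5}

5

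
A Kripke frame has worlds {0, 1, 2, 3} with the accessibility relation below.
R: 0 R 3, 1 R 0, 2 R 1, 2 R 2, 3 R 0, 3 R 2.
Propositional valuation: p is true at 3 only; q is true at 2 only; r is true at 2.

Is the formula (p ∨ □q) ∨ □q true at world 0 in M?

At 0: p ∨ □q is false, □q is false, so (p ∨ □q) ∨ □q is false.
  At 0: p is false, □q is false, so p ∨ □q is false.
    At 0: □q requires q at every successor {3}.
      q fails at 3, so □q is false at 0.
  At 0: □q requires q at every successor {3}.
    q fails at 3, so □q is false at 0.

No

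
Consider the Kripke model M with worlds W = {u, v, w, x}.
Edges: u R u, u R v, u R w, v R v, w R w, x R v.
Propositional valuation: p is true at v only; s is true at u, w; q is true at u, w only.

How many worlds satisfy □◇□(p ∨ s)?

Recall that □ψ holds at a world iff ψ holds at every accessible world, and ◇ψ holds iff ψ holds at some accessible world.
Let φ = □◇□(p ∨ s). Evaluate φ at each world:
  u (successors {u, v, w}): φ is true.
  v (successors {v}): φ is true.
  w (successors {w}): φ is true.
  x (successors {v}): φ is true.
For instance, at x:
  At x: □◇□(p ∨ s) requires ◇□(p ∨ s) at every successor {v}.
      At v: ◇□(p ∨ s) requires □(p ∨ s) at some successor in {v}.
        □(p ∨ s) holds at v, so ◇□(p ∨ s) is true at v.
  So □◇□(p ∨ s) is true at x.
Satisfying worlds: {u, v, w, x}

4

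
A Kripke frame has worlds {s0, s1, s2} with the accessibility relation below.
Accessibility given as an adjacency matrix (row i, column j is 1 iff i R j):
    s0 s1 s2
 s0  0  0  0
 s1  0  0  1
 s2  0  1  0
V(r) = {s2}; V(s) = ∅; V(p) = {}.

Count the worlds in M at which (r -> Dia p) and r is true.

0

Let φ = (r -> Dia p) and r. Evaluate φ at each world:
  s0 (successors ∅): φ is false.
  s1 (successors {s2}): φ is false.
  s2 (successors {s1}): φ is false.
For instance, at s2:
  At s2: r -> Dia p is false, r is true, so (r -> Dia p) and r is false.
    At s2: r is true, Dia p is false, so r -> Dia p is false.
      At s2: Dia p requires p at some successor in {s1}.
        At s1: p is false.
      So Dia p is false at s2.
Satisfying worlds: none.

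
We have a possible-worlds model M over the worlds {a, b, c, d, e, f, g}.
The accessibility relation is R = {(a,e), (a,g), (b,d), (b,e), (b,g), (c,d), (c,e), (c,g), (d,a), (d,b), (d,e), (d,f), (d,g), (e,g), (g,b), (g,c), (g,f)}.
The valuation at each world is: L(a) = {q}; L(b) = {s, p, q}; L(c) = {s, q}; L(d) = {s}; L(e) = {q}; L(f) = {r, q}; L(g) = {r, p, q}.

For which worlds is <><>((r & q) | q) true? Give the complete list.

a, b, c, d, e, g

Let φ = <><>((r & q) | q). Evaluate φ at each world:
  a (successors {e, g}): φ is true.
  b (successors {d, e, g}): φ is true.
  c (successors {d, e, g}): φ is true.
  d (successors {a, b, e, f, g}): φ is true.
  e (successors {g}): φ is true.
  f (successors ∅): φ is false.
  g (successors {b, c, f}): φ is true.
For instance, at e:
  At e: <><>((r & q) | q) requires <>((r & q) | q) at some successor in {g}.
    <>((r & q) | q) holds at g, so <><>((r & q) | q) is true at e.
      At g: <>((r & q) | q) requires (r & q) | q at some successor in {b, c, f}.
        (r & q) | q holds at b, so <>((r & q) | q) is true at g.
Satisfying worlds: {a, b, c, d, e, g}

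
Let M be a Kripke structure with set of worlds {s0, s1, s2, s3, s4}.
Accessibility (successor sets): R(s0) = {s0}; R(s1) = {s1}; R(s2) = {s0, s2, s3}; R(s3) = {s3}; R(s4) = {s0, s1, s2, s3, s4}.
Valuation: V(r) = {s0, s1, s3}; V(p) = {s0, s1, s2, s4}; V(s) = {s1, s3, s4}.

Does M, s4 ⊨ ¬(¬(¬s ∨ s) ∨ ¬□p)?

Recall that □ψ holds at a world iff ψ holds at every accessible world, and ◇ψ holds iff ψ holds at some accessible world.
At s4: ¬(¬s ∨ s) ∨ ¬□p is true, so ¬(¬(¬s ∨ s) ∨ ¬□p) is false.
  At s4: ¬(¬s ∨ s) is false, ¬□p is true, so ¬(¬s ∨ s) ∨ ¬□p is true.
    At s4: □p is false, so ¬□p is true.
      At s4: □p requires p at every successor {s0, s1, s2, s3, s4}.
        p fails at s3, so □p is false at s4.

No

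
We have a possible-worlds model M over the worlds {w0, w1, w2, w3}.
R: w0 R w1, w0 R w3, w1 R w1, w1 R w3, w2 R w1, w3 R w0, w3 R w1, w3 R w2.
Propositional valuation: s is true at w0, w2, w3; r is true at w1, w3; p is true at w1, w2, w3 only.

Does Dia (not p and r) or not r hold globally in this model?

Recall that Dia ψ holds at a world iff ψ holds at some accessible world.
Let φ = Dia (not p and r) or not r. Evaluate φ at each world:
  w0 (successors {w1, w3}): φ is true.
  w1 (successors {w1, w3}): φ is false.
  w2 (successors {w1}): φ is true.
  w3 (successors {w0, w1, w2}): φ is false.
Detail at w1 (counterexample):
  At w1: Dia (not p and r) is false, not r is false, so Dia (not p and r) or not r is false.
    At w1: Dia (not p and r) requires not p and r at some successor in {w1, w3}.
      At w1: not p and r is false.
      At w3: not p and r is false.
    So Dia (not p and r) is false at w1.

No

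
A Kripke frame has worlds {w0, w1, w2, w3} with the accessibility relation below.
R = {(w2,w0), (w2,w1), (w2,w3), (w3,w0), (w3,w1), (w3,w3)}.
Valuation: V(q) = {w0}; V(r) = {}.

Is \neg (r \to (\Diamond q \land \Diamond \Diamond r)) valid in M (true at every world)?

No

Recall that \Diamond ψ holds at a world iff ψ holds at some accessible world.
Let φ = \neg (r \to (\Diamond q \land \Diamond \Diamond r)). Evaluate φ at each world:
  w0 (successors ∅): φ is false.
  w1 (successors ∅): φ is false.
  w2 (successors {w0, w1, w3}): φ is false.
  w3 (successors {w0, w1, w3}): φ is false.
Detail at w0 (counterexample):
  At w0: r \to (\Diamond q \land \Diamond \Diamond r) is true, so \neg (r \to (\Diamond q \land \Diamond \Diamond r)) is false.
    At w0: r is false, \Diamond q \land \Diamond \Diamond r is false, so r \to (\Diamond q \land \Diamond \Diamond r) is true.
      At w0: \Diamond q is false, \Diamond \Diamond r is false, so \Diamond q \land \Diamond \Diamond r is false.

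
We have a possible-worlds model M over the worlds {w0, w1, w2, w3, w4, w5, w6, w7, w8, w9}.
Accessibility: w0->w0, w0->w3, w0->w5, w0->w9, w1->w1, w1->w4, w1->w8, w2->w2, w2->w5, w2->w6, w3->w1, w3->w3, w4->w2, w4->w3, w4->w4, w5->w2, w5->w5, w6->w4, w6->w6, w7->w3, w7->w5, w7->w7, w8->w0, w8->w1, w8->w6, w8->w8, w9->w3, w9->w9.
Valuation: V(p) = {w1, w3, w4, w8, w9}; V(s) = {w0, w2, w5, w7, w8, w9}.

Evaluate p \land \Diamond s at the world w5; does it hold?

No

Recall that \Diamond ψ holds at a world iff ψ holds at some accessible world.
At w5: p is false, \Diamond s is true, so p \land \Diamond s is false.
  At w5: \Diamond s requires s at some successor in {w2, w5}.
    s holds at w2, so \Diamond s is true at w5.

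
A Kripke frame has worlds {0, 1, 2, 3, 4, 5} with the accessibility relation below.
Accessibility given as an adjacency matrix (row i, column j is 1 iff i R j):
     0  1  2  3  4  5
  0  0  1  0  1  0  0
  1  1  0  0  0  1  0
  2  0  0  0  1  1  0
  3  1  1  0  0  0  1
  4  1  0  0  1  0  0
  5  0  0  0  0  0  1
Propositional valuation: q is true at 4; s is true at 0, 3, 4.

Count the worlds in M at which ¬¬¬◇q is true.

4

Let φ = ¬¬¬◇q. Evaluate φ at each world:
  0 (successors {1, 3}): φ is true.
  1 (successors {0, 4}): φ is false.
  2 (successors {3, 4}): φ is false.
  3 (successors {0, 1, 5}): φ is true.
  4 (successors {0, 3}): φ is true.
  5 (successors {5}): φ is true.
For instance, at 4:
  At 4: ¬¬◇q is false, so ¬¬¬◇q is true.
    At 4: ¬◇q is true, so ¬¬◇q is false.
      At 4: ◇q is false, so ¬◇q is true.
Satisfying worlds: {0, 3, 4, 5}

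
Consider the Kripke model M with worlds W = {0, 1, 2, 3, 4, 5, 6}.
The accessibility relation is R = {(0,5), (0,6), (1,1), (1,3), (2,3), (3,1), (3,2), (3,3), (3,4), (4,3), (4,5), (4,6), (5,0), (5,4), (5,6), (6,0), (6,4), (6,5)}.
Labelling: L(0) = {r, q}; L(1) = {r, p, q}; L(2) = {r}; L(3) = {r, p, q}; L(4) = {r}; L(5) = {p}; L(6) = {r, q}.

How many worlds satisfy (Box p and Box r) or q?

Let φ = (Box p and Box r) or q. Evaluate φ at each world:
  0 (successors {5, 6}): φ is true.
  1 (successors {1, 3}): φ is true.
  2 (successors {3}): φ is true.
  3 (successors {1, 2, 3, 4}): φ is true.
  4 (successors {3, 5, 6}): φ is false.
  5 (successors {0, 4, 6}): φ is false.
  6 (successors {0, 4, 5}): φ is true.
For instance, at 5:
  At 5: Box p and Box r is false, q is false, so (Box p and Box r) or q is false.
    At 5: Box p is false, Box r is true, so Box p and Box r is false.
      At 5: Box p requires p at every successor {0, 4, 6}.
        p fails at 0, so Box p is false at 5.
      At 5: Box r requires r at every successor {0, 4, 6}.
        At 0: r is true.
        At 4: r is true.
        At 6: r is true.
      So Box r is true at 5.
Satisfying worlds: {0, 1, 2, 3, 6}

5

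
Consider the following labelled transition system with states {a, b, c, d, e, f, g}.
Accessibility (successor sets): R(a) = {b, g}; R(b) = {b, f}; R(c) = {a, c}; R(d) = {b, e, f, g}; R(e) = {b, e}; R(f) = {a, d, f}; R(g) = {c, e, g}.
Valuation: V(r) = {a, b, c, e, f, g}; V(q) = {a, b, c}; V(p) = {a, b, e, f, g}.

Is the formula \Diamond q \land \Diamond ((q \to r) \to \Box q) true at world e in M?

No

At e: \Diamond q is true, \Diamond ((q \to r) \to \Box q) is false, so \Diamond q \land \Diamond ((q \to r) \to \Box q) is false.
  At e: \Diamond q requires q at some successor in {b, e}.
    q holds at b, so \Diamond q is true at e.
  At e: \Diamond ((q \to r) \to \Box q) requires (q \to r) \to \Box q at some successor in {b, e}.
    At b: (q \to r) \to \Box q is false.
    At e: (q \to r) \to \Box q is false.
  So \Diamond ((q \to r) \to \Box q) is false at e.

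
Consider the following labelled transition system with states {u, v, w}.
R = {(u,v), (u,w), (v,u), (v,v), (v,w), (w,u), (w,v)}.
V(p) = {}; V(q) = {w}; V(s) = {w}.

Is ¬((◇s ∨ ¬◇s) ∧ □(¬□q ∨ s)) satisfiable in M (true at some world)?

Let φ = ¬((◇s ∨ ¬◇s) ∧ □(¬□q ∨ s)). Evaluate φ at each world:
  u (successors {v, w}): φ is false.
  v (successors {u, v, w}): φ is false.
  w (successors {u, v}): φ is false.
For instance, at w:
  At w: (◇s ∨ ¬◇s) ∧ □(¬□q ∨ s) is true, so ¬((◇s ∨ ¬◇s) ∧ □(¬□q ∨ s)) is false.
    At w: ◇s ∨ ¬◇s is true, □(¬□q ∨ s) is true, so (◇s ∨ ¬◇s) ∧ □(¬□q ∨ s) is true.
      At w: ◇s is false, ¬◇s is true, so ◇s ∨ ¬◇s is true.
      At w: □(¬□q ∨ s) requires ¬□q ∨ s at every successor {u, v}.
        At u: ¬□q ∨ s is true.
        At v: ¬□q ∨ s is true.
      So □(¬□q ∨ s) is true at w.

No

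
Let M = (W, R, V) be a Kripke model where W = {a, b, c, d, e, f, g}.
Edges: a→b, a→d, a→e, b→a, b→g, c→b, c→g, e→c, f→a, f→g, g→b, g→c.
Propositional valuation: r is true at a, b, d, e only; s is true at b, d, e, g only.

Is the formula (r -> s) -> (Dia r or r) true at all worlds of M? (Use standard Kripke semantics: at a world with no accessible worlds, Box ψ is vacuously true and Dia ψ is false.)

Yes

Let φ = (r -> s) -> (Dia r or r). Evaluate φ at each world:
  a (successors {b, d, e}): φ is true.
  b (successors {a, g}): φ is true.
  c (successors {b, g}): φ is true.
  d (successors ∅): φ is true.
  e (successors {c}): φ is true.
  f (successors {a, g}): φ is true.
  g (successors {b, c}): φ is true.
For instance, at g:
  At g: r -> s is true, Dia r or r is true, so (r -> s) -> (Dia r or r) is true.
    At g: Dia r is true, r is false, so Dia r or r is true.
      At g: Dia r requires r at some successor in {b, c}.
        r holds at b, so Dia r is true at g.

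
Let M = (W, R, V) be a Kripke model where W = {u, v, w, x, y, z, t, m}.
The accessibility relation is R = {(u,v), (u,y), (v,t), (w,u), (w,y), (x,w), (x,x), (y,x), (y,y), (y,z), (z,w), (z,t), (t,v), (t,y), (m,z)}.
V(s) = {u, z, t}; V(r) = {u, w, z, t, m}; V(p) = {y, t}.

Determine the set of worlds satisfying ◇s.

Recall that ◇ψ holds at a world iff ψ holds at some accessible world.
Let φ = ◇s. Evaluate φ at each world:
  u (successors {v, y}): φ is false.
  v (successors {t}): φ is true.
  w (successors {u, y}): φ is true.
  x (successors {w, x}): φ is false.
  y (successors {x, y, z}): φ is true.
  z (successors {w, t}): φ is true.
  t (successors {v, y}): φ is false.
  m (successors {z}): φ is true.
For instance, at w:
  At w: ◇s requires s at some successor in {u, y}.
    s holds at u, so ◇s is true at w.
Satisfying worlds: {v, w, y, z, m}

v, w, y, z, m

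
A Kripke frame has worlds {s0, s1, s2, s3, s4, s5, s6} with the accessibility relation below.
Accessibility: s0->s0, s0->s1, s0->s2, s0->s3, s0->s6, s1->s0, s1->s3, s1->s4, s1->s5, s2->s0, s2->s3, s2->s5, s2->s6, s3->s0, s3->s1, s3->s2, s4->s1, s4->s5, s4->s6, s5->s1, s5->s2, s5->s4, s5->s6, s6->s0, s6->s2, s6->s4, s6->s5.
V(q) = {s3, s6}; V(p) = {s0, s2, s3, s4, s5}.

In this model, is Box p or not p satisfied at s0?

At s0: Box p is false, not p is false, so Box p or not p is false.
  At s0: Box p requires p at every successor {s0, s1, s2, s3, s6}.
    p fails at s1, so Box p is false at s0.

No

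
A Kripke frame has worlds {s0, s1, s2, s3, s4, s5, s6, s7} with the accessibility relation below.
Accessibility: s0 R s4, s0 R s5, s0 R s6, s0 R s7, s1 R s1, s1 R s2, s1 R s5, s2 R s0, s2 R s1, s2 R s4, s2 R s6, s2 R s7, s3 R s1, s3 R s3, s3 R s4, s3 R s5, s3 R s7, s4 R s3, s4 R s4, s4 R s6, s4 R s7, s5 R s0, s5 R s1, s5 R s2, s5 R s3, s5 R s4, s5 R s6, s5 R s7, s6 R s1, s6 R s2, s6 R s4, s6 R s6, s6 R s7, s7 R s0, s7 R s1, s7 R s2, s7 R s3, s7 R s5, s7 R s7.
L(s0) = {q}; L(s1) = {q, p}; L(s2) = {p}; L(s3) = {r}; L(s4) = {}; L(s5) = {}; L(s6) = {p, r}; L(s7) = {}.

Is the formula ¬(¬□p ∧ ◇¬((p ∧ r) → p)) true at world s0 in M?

Yes

At s0: ¬□p ∧ ◇¬((p ∧ r) → p) is false, so ¬(¬□p ∧ ◇¬((p ∧ r) → p)) is true.
  At s0: ¬□p is true, ◇¬((p ∧ r) → p) is false, so ¬□p ∧ ◇¬((p ∧ r) → p) is false.
    At s0: □p is false, so ¬□p is true.
      At s0: □p requires p at every successor {s4, s5, s6, s7}.
        p fails at s4, so □p is false at s0.
    At s0: ◇¬((p ∧ r) → p) requires ¬((p ∧ r) → p) at some successor in {s4, s5, s6, s7}.
      At s4: ¬((p ∧ r) → p) is false.
      At s5: ¬((p ∧ r) → p) is false.
      At s6: ¬((p ∧ r) → p) is false.
      At s7: ¬((p ∧ r) → p) is false.
    So ◇¬((p ∧ r) → p) is false at s0.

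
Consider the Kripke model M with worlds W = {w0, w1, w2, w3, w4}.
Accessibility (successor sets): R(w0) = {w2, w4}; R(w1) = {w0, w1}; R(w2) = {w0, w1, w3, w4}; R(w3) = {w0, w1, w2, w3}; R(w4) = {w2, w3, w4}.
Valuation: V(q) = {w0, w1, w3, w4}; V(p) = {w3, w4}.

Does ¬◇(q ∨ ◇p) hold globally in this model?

Let φ = ¬◇(q ∨ ◇p). Evaluate φ at each world:
  w0 (successors {w2, w4}): φ is false.
  w1 (successors {w0, w1}): φ is false.
  w2 (successors {w0, w1, w3, w4}): φ is false.
  w3 (successors {w0, w1, w2, w3}): φ is false.
  w4 (successors {w2, w3, w4}): φ is false.
Detail at w0 (counterexample):
  At w0: ◇(q ∨ ◇p) is true, so ¬◇(q ∨ ◇p) is false.
    At w0: ◇(q ∨ ◇p) requires q ∨ ◇p at some successor in {w2, w4}.
      q ∨ ◇p holds at w2, so ◇(q ∨ ◇p) is true at w0.

No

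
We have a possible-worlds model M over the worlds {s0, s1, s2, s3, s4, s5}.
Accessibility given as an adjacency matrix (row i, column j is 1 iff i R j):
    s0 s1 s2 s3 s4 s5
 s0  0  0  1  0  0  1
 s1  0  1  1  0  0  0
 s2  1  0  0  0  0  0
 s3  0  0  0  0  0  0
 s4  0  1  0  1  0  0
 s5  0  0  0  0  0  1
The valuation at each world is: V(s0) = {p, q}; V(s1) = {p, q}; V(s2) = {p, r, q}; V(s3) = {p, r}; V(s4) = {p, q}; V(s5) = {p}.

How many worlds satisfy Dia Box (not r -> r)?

Let φ = Dia Box (not r -> r). Evaluate φ at each world:
  s0 (successors {s2, s5}): φ is false.
  s1 (successors {s1, s2}): φ is false.
  s2 (successors {s0}): φ is false.
  s3 (successors ∅): φ is false.
  s4 (successors {s1, s3}): φ is true.
  s5 (successors {s5}): φ is false.
For instance, at s4:
  At s4: Dia Box (not r -> r) requires Box (not r -> r) at some successor in {s1, s3}.
    Box (not r -> r) holds at s3, so Dia Box (not r -> r) is true at s4.
      At s3: no accessible worlds, so Box (not r -> r) holds vacuously.
Satisfying worlds: {s4}

1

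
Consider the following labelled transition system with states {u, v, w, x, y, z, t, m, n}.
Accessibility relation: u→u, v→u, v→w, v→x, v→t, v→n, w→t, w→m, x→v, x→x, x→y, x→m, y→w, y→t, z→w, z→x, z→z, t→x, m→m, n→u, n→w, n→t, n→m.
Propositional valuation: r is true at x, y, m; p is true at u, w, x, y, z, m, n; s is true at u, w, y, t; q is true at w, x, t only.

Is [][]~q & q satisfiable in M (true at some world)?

No

Let φ = [][]~q & q. Evaluate φ at each world:
  u (successors {u}): φ is false.
  v (successors {u, w, x, t, n}): φ is false.
  w (successors {t, m}): φ is false.
  x (successors {v, x, y, m}): φ is false.
  y (successors {w, t}): φ is false.
  z (successors {w, x, z}): φ is false.
  t (successors {x}): φ is false.
  m (successors {m}): φ is false.
  n (successors {u, w, t, m}): φ is false.
For instance, at w:
  At w: [][]~q is false, q is true, so [][]~q & q is false.
    At w: [][]~q requires []~q at every successor {t, m}.
      []~q fails at t, so [][]~q is false at w.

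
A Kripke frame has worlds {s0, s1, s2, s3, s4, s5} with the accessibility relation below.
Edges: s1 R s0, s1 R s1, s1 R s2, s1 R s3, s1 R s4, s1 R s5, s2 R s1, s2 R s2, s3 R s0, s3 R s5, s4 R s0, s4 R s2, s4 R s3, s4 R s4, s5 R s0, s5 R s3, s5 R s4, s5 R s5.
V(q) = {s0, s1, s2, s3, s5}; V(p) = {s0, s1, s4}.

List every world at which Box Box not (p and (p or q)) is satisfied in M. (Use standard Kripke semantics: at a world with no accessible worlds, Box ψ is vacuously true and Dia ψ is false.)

Recall that Box ψ holds at a world iff ψ holds at every accessible world, and Dia ψ holds iff ψ holds at some accessible world.
Let φ = Box Box not (p and (p or q)). Evaluate φ at each world:
  s0 (successors ∅): φ is true.
  s1 (successors {s0, s1, s2, s3, s4, s5}): φ is false.
  s2 (successors {s1, s2}): φ is false.
  s3 (successors {s0, s5}): φ is false.
  s4 (successors {s0, s2, s3, s4}): φ is false.
  s5 (successors {s0, s3, s4, s5}): φ is false.
For instance, at s1:
  At s1: Box Box not (p and (p or q)) requires Box not (p and (p or q)) at every successor {s0, s1, s2, s3, s4, s5}.
    Box not (p and (p or q)) fails at s1, so Box Box not (p and (p or q)) is false at s1.
      At s1: Box not (p and (p or q)) requires not (p and (p or q)) at every successor {s0, s1, s2, s3, s4, s5}.
        not (p and (p or q)) fails at s0, so Box not (p and (p or q)) is false at s1.
Satisfying worlds: {s0}

s0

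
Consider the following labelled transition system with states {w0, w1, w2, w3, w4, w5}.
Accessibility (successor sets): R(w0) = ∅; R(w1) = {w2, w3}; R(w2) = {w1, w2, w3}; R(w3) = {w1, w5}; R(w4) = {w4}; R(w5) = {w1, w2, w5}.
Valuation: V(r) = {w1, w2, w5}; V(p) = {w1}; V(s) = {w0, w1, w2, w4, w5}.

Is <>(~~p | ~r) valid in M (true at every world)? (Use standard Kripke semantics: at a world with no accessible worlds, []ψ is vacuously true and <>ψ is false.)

No

Let φ = <>(~~p | ~r). Evaluate φ at each world:
  w0 (successors ∅): φ is false.
  w1 (successors {w2, w3}): φ is true.
  w2 (successors {w1, w2, w3}): φ is true.
  w3 (successors {w1, w5}): φ is true.
  w4 (successors {w4}): φ is true.
  w5 (successors {w1, w2, w5}): φ is true.
Detail at w0 (counterexample):
  At w0: no accessible worlds, so <>(~~p | ~r) is false.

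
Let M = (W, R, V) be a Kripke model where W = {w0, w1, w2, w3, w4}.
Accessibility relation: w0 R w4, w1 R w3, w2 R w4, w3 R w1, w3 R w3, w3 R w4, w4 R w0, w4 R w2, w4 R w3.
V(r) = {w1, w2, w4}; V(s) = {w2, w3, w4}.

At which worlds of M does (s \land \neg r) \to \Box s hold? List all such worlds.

Let φ = (s \land \neg r) \to \Box s. Evaluate φ at each world:
  w0 (successors {w4}): φ is true.
  w1 (successors {w3}): φ is true.
  w2 (successors {w4}): φ is true.
  w3 (successors {w1, w3, w4}): φ is false.
  w4 (successors {w0, w2, w3}): φ is true.
For instance, at w2:
  At w2: s \land \neg r is false, \Box s is true, so (s \land \neg r) \to \Box s is true.
    At w2: \Box s requires s at every successor {w4}.
      At w4: s is true.
    So \Box s is true at w2.
Satisfying worlds: {w0, w1, w2, w4}

w0, w1, w2, w4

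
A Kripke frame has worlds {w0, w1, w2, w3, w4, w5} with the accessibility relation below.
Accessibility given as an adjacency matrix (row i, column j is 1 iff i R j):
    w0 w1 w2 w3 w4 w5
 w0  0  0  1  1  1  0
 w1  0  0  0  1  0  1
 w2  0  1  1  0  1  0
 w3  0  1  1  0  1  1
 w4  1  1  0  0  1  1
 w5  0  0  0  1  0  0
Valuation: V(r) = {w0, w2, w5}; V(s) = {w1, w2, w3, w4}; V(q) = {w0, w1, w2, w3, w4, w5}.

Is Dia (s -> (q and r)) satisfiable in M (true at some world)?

Let φ = Dia (s -> (q and r)). Evaluate φ at each world:
  w0 (successors {w2, w3, w4}): φ is true.
  w1 (successors {w3, w5}): φ is true.
  w2 (successors {w1, w2, w4}): φ is true.
  w3 (successors {w1, w2, w4, w5}): φ is true.
  w4 (successors {w0, w1, w4, w5}): φ is true.
  w5 (successors {w3}): φ is false.
Detail at w0 (witness):
  At w0: Dia (s -> (q and r)) requires s -> (q and r) at some successor in {w2, w3, w4}.
    s -> (q and r) holds at w2, so Dia (s -> (q and r)) is true at w0.

Yes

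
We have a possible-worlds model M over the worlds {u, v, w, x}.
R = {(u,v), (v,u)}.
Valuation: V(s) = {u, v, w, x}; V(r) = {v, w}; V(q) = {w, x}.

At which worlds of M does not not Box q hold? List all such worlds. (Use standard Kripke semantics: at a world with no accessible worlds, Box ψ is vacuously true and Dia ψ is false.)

w, x

Let φ = not not Box q. Evaluate φ at each world:
  u (successors {v}): φ is false.
  v (successors {u}): φ is false.
  w (successors ∅): φ is true.
  x (successors ∅): φ is true.
For instance, at u:
  At u: not Box q is true, so not not Box q is false.
    At u: Box q is false, so not Box q is true.
      At u: Box q requires q at every successor {v}.
        q fails at v, so Box q is false at u.
Satisfying worlds: {w, x}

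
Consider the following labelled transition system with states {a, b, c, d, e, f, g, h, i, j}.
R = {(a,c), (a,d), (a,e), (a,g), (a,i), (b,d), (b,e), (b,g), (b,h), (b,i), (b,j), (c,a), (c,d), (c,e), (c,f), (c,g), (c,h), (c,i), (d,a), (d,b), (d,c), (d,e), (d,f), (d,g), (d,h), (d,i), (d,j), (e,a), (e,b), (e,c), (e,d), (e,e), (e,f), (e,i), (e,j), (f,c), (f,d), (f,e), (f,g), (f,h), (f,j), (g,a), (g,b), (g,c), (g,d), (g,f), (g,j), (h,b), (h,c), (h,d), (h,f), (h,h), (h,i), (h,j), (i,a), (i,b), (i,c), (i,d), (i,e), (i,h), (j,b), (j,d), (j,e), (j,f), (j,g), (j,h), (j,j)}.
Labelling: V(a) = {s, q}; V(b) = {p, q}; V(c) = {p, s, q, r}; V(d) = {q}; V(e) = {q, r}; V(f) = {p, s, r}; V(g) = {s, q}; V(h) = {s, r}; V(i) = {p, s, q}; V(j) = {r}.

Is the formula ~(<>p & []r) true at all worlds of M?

Let φ = ~(<>p & []r). Evaluate φ at each world:
  a (successors {c, d, e, g, i}): φ is true.
  b (successors {d, e, g, h, i, j}): φ is true.
  c (successors {a, d, e, f, g, h, i}): φ is true.
  d (successors {a, b, c, e, f, g, h, i, j}): φ is true.
  e (successors {a, b, c, d, e, f, i, j}): φ is true.
  f (successors {c, d, e, g, h, j}): φ is true.
  g (successors {a, b, c, d, f, j}): φ is true.
  h (successors {b, c, d, f, h, i, j}): φ is true.
  i (successors {a, b, c, d, e, h}): φ is true.
  j (successors {b, d, e, f, g, h, j}): φ is true.
For instance, at c:
  At c: <>p & []r is false, so ~(<>p & []r) is true.
    At c: <>p is true, []r is false, so <>p & []r is false.
      At c: <>p requires p at some successor in {a, d, e, f, g, h, i}.
        p holds at f, so <>p is true at c.
      At c: []r requires r at every successor {a, d, e, f, g, h, i}.
        r fails at a, so []r is false at c.

Yes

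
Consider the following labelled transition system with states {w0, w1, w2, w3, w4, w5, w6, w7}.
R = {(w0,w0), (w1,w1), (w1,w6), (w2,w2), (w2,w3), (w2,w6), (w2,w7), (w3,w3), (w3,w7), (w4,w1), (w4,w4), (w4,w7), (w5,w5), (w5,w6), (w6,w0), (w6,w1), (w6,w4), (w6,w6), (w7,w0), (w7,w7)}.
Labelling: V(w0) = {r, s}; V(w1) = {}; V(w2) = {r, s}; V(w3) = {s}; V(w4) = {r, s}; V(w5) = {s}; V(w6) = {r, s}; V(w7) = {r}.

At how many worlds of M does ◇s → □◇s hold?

8

Let φ = ◇s → □◇s. Evaluate φ at each world:
  w0 (successors {w0}): φ is true.
  w1 (successors {w1, w6}): φ is true.
  w2 (successors {w2, w3, w6, w7}): φ is true.
  w3 (successors {w3, w7}): φ is true.
  w4 (successors {w1, w4, w7}): φ is true.
  w5 (successors {w5, w6}): φ is true.
  w6 (successors {w0, w1, w4, w6}): φ is true.
  w7 (successors {w0, w7}): φ is true.
For instance, at w0:
  At w0: ◇s is true, □◇s is true, so ◇s → □◇s is true.
    At w0: ◇s requires s at some successor in {w0}.
      s holds at w0, so ◇s is true at w0.
    At w0: □◇s requires ◇s at every successor {w0}.
      At w0: ◇s is true.
    So □◇s is true at w0.
Satisfying worlds: {w0, w1, w2, w3, w4, w5, w6, w7}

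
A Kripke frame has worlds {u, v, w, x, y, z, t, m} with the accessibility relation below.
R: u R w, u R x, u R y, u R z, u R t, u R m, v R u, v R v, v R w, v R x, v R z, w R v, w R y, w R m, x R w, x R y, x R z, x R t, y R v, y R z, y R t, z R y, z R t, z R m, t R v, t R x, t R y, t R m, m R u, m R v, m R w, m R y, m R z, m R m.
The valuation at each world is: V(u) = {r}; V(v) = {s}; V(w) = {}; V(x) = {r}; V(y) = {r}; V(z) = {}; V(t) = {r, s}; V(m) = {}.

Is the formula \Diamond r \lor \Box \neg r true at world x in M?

Yes

At x: \Diamond r is true, \Box \neg r is false, so \Diamond r \lor \Box \neg r is true.
  At x: \Diamond r requires r at some successor in {w, y, z, t}.
    r holds at y, so \Diamond r is true at x.
  At x: \Box \neg r requires \neg r at every successor {w, y, z, t}.
    \neg r fails at y, so \Box \neg r is false at x.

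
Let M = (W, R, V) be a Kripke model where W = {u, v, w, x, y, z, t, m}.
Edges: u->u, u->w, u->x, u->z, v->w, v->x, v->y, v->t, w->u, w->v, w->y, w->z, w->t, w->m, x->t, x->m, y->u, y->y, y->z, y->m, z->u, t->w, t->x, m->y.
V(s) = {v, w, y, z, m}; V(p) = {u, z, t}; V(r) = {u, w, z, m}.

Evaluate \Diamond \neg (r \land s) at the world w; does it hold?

At w: \Diamond \neg (r \land s) requires \neg (r \land s) at some successor in {u, v, y, z, t, m}.
  \neg (r \land s) holds at u, so \Diamond \neg (r \land s) is true at w.

Yes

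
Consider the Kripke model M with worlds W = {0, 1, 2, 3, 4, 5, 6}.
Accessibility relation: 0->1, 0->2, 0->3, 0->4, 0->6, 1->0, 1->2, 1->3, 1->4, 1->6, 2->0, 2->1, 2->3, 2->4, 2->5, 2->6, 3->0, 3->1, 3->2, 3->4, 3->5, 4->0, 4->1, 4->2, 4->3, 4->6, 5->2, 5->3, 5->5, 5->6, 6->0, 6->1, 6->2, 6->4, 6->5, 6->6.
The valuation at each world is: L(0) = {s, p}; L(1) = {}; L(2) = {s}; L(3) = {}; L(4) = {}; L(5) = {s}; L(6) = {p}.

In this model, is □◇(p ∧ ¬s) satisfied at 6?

Yes

At 6: □◇(p ∧ ¬s) requires ◇(p ∧ ¬s) at every successor {0, 1, 2, 4, 5, 6}.
  At 0: ◇(p ∧ ¬s) is true.
  At 1: ◇(p ∧ ¬s) is true.
  At 2: ◇(p ∧ ¬s) is true.
  At 4: ◇(p ∧ ¬s) is true.
  At 5: ◇(p ∧ ¬s) is true.
  At 6: ◇(p ∧ ¬s) is true.
So □◇(p ∧ ¬s) is true at 6.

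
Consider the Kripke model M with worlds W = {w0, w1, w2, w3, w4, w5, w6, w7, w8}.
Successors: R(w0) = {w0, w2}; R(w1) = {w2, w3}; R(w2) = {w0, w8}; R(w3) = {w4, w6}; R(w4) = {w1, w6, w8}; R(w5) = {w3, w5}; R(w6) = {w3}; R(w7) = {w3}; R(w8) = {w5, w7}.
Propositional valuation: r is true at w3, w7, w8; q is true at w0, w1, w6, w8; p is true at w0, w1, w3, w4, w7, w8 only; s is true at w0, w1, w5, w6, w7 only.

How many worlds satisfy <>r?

7

Recall that <>ψ holds at a world iff ψ holds at some accessible world.
Let φ = <>r. Evaluate φ at each world:
  w0 (successors {w0, w2}): φ is false.
  w1 (successors {w2, w3}): φ is true.
  w2 (successors {w0, w8}): φ is true.
  w3 (successors {w4, w6}): φ is false.
  w4 (successors {w1, w6, w8}): φ is true.
  w5 (successors {w3, w5}): φ is true.
  w6 (successors {w3}): φ is true.
  w7 (successors {w3}): φ is true.
  w8 (successors {w5, w7}): φ is true.
For instance, at w8:
  At w8: <>r requires r at some successor in {w5, w7}.
    r holds at w7, so <>r is true at w8.
Satisfying worlds: {w1, w2, w4, w5, w6, w7, w8}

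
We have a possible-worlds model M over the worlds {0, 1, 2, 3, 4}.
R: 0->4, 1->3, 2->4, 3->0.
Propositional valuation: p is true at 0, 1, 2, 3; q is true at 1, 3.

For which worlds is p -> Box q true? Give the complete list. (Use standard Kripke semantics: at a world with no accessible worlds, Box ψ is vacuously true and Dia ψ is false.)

1, 4

Let φ = p -> Box q. Evaluate φ at each world:
  0 (successors {4}): φ is false.
  1 (successors {3}): φ is true.
  2 (successors {4}): φ is false.
  3 (successors {0}): φ is false.
  4 (successors ∅): φ is true.
For instance, at 3:
  At 3: p is true, Box q is false, so p -> Box q is false.
    At 3: Box q requires q at every successor {0}.
      q fails at 0, so Box q is false at 3.
Satisfying worlds: {1, 4}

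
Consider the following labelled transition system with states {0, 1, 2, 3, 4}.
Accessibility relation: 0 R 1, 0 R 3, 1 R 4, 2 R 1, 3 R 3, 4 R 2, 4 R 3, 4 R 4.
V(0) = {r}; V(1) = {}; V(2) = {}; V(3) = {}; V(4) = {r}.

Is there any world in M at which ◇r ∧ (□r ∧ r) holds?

No

Recall that □ψ holds at a world iff ψ holds at every accessible world, and ◇ψ holds iff ψ holds at some accessible world.
Let φ = ◇r ∧ (□r ∧ r). Evaluate φ at each world:
  0 (successors {1, 3}): φ is false.
  1 (successors {4}): φ is false.
  2 (successors {1}): φ is false.
  3 (successors {3}): φ is false.
  4 (successors {2, 3, 4}): φ is false.
For instance, at 2:
  At 2: ◇r is false, □r ∧ r is false, so ◇r ∧ (□r ∧ r) is false.
    At 2: ◇r requires r at some successor in {1}.
      At 1: r is false.
    So ◇r is false at 2.
    At 2: □r is false, r is false, so □r ∧ r is false.
      At 2: □r requires r at every successor {1}.
        r fails at 1, so □r is false at 2.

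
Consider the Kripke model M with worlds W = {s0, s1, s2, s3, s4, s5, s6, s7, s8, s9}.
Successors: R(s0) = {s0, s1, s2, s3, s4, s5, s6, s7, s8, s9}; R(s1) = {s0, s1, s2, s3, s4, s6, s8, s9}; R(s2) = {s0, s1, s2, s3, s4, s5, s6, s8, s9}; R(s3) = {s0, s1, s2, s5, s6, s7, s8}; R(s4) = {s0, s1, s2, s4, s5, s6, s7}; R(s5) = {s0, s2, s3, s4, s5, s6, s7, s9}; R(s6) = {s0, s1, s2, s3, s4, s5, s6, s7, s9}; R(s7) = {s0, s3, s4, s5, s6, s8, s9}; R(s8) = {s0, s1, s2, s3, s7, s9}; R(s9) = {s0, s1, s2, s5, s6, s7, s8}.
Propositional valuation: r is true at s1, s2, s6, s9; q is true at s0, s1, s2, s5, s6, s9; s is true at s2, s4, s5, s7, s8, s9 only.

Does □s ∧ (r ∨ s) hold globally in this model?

Let φ = □s ∧ (r ∨ s). Evaluate φ at each world:
  s0 (successors {s0, s1, s2, s3, s4, s5, s6, s7, s8, s9}): φ is false.
  s1 (successors {s0, s1, s2, s3, s4, s6, s8, s9}): φ is false.
  s2 (successors {s0, s1, s2, s3, s4, s5, s6, s8, s9}): φ is false.
  s3 (successors {s0, s1, s2, s5, s6, s7, s8}): φ is false.
  s4 (successors {s0, s1, s2, s4, s5, s6, s7}): φ is false.
  s5 (successors {s0, s2, s3, s4, s5, s6, s7, s9}): φ is false.
  s6 (successors {s0, s1, s2, s3, s4, s5, s6, s7, s9}): φ is false.
  s7 (successors {s0, s3, s4, s5, s6, s8, s9}): φ is false.
  s8 (successors {s0, s1, s2, s3, s7, s9}): φ is false.
  s9 (successors {s0, s1, s2, s5, s6, s7, s8}): φ is false.
Detail at s0 (counterexample):
  At s0: □s is false, r ∨ s is false, so □s ∧ (r ∨ s) is false.
    At s0: □s requires s at every successor {s0, s1, s2, s3, s4, s5, s6, s7, s8, s9}.
      s fails at s0, so □s is false at s0.

No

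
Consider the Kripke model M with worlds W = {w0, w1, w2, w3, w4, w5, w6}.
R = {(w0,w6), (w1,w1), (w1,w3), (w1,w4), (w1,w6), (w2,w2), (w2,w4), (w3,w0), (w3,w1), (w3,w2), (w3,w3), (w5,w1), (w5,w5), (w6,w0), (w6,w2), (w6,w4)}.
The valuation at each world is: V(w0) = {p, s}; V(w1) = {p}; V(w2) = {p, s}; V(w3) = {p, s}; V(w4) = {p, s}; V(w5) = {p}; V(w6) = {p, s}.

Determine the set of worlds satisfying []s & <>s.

Let φ = []s & <>s. Evaluate φ at each world:
  w0 (successors {w6}): φ is true.
  w1 (successors {w1, w3, w4, w6}): φ is false.
  w2 (successors {w2, w4}): φ is true.
  w3 (successors {w0, w1, w2, w3}): φ is false.
  w4 (successors ∅): φ is false.
  w5 (successors {w1, w5}): φ is false.
  w6 (successors {w0, w2, w4}): φ is true.
For instance, at w0:
  At w0: []s is true, <>s is true, so []s & <>s is true.
    At w0: []s requires s at every successor {w6}.
      At w6: s is true.
    So []s is true at w0.
    At w0: <>s requires s at some successor in {w6}.
      s holds at w6, so <>s is true at w0.
Satisfying worlds: {w0, w2, w6}

w0, w2, w6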